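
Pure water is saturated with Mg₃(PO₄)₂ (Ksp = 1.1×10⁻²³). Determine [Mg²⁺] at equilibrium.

3.0×10⁻⁵ M

Mg₃(PO₄)₂(s) ⇌ 3 Mg²⁺(aq) + 2 PO₄³⁻(aq)
Call the molar solubility s, so that [Mg²⁺] = 3s and [PO₄³⁻] = 2s.
Ksp = [Mg²⁺]^3[PO₄³⁻]^2 = (3s)^3 · (2s)^2 = 108s^5 = 1.1×10⁻²³
s = 1.0×10⁻⁵ M
[Mg²⁺] = 3s = 3.0×10⁻⁵ M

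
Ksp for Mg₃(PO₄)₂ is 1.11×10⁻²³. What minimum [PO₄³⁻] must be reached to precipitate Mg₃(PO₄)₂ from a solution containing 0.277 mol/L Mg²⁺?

2.29×10⁻¹¹ M

Precipitation of each salt begins when its ion product equals Ksp.
Mg₃(PO₄)₂(s) ⇌ 3 Mg²⁺(aq) + 2 PO₄³⁻(aq)
Ksp = [Mg²⁺]^3[PO₄³⁻]^2 = [PO₄³⁻]^2(0.277)^3
[PO₄³⁻]^2 = 1.11×10⁻²³ / (0.277)^3 = 5.22×10⁻²²
[PO₄³⁻] = 2.29×10⁻¹¹ mol/L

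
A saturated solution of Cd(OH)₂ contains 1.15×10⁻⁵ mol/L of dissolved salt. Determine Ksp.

Cd(OH)₂(s) ⇌ Cd²⁺(aq) + 2 OH⁻(aq)
With molar solubility s: [Cd²⁺] = s, [OH⁻] = 2s.
Ksp = [Cd²⁺][OH⁻]^2 = s · (2s)^2 = 4s^3
Ksp = 4 × (1.15×10⁻⁵)^3 = 6.08×10⁻¹⁵

Ksp = 6.08×10⁻¹⁵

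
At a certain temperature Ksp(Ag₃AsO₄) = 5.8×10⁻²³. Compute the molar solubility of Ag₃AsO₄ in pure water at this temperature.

1.2×10⁻⁶ M

Ag₃AsO₄(s) ⇌ 3 Ag⁺(aq) + AsO₄³⁻(aq)
Call the molar solubility s, so that [Ag⁺] = 3s and [AsO₄³⁻] = s.
Ksp = [Ag⁺]^3[AsO₄³⁻] = (3s)^3 · s = 27s^4
27s^4 = 5.8×10⁻²³  ⇒  s^4 = 2.1×10⁻²⁴
s = (2.1×10⁻²⁴)^(1/4) = 1.2×10⁻⁶ mol/L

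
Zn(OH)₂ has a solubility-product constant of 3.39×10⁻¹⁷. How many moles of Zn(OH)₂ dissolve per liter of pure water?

2.04×10⁻⁶ M

Zn(OH)₂(s) ⇌ Zn²⁺(aq) + 2 OH⁻(aq)
Call the molar solubility s, so that [Zn²⁺] = s and [OH⁻] = 2s.
Ksp = [Zn²⁺][OH⁻]^2 = s · (2s)^2 = 4s^3
4s^3 = 3.39×10⁻¹⁷  ⇒  s^3 = 8.48×10⁻¹⁸
Taking the 3rd root, s = 2.04×10⁻⁶ mol/L.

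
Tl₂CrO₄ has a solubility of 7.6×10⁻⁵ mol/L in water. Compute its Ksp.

Ksp = 1.8×10⁻¹²

Tl₂CrO₄(s) ⇌ 2 Tl⁺(aq) + CrO₄²⁻(aq)
With molar solubility s: [Tl⁺] = 2s, [CrO₄²⁻] = s.
Ksp = [Tl⁺]^2[CrO₄²⁻] = (2s)^2 · s = 4s^3
Ksp = 4 × (7.6×10⁻⁵)^3 = 1.8×10⁻¹²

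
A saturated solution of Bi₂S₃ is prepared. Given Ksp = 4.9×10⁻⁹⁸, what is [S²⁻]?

4.1×10⁻²⁰ M

Bi₂S₃(s) ⇌ 2 Bi³⁺(aq) + 3 S²⁻(aq)
Let s be the molar solubility. Then [Bi³⁺] = 2s and [S²⁻] = 3s.
Ksp = [Bi³⁺]^2[S²⁻]^3 = (2s)^2 · (3s)^3 = 108s^5 = 4.9×10⁻⁹⁸
s = 1.4×10⁻²⁰ mol L⁻¹
[S²⁻] = 3s = 4.1×10⁻²⁰ mol L⁻¹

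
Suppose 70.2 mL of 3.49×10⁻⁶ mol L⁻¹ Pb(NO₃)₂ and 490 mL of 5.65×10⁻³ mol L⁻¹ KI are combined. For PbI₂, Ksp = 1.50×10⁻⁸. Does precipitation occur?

No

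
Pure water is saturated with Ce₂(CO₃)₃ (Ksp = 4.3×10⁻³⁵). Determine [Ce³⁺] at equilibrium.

1.0×10⁻⁷ M

Ce₂(CO₃)₃(s) ⇌ 2 Ce³⁺(aq) + 3 CO₃²⁻(aq)
Let s be the molar solubility. Then [Ce³⁺] = 2s and [CO₃²⁻] = 3s.
Ksp = [Ce³⁺]^2[CO₃²⁻]^3 = (2s)^2 · (3s)^3 = 108s^5 = 4.3×10⁻³⁵
s = 5.2×10⁻⁸ mol L⁻¹
[Ce³⁺] = 2s = 1.0×10⁻⁷ mol L⁻¹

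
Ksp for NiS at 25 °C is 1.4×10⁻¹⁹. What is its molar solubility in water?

NiS(s) ⇌ Ni²⁺(aq) + S²⁻(aq)
For each mole of NiS that dissolves per liter, [Ni²⁺] = s and [S²⁻] = s; let s denote this solubility.
Ksp = [Ni²⁺][S²⁻] = s · s = s^2
s^2 = 1.4×10⁻¹⁹
Taking the 2nd root, s = 3.7×10⁻¹⁰ M.

3.7×10⁻¹⁰ M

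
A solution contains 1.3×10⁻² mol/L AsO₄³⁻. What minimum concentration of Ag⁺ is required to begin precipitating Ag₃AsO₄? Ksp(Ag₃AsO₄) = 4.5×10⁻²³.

Each salt precipitates once Q = Ksp for that salt.
Ag₃AsO₄(s) ⇌ 3 Ag⁺(aq) + AsO₄³⁻(aq)
Ksp = [Ag⁺]^3[AsO₄³⁻] = [Ag⁺]^3(1.3×10⁻²)
[Ag⁺]^3 = 4.5×10⁻²³ / (1.3×10⁻²) = 3.5×10⁻²¹
[Ag⁺] = 1.5×10⁻⁷ mol/L

1.5×10⁻⁷ M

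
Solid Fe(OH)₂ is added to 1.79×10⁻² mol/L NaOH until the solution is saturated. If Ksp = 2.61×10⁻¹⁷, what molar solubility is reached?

Fe(OH)₂(s) ⇌ Fe²⁺(aq) + 2 OH⁻(aq)
The solution already contains OH⁻ at 1.79×10⁻² mol/L. Let s be the molar solubility of Fe(OH)₂.
[OH⁻] ≈ 1.79×10⁻² mol/L (common ion dominates); [Fe²⁺] = s.
Ksp = [Fe²⁺][OH⁻]^2 = s(1.79×10⁻²)^2
s = 2.61×10⁻¹⁷ / (1.79×10⁻²)^2 = 8.15×10⁻¹⁴
s = 8.15×10⁻¹⁴ mol/L

8.15×10⁻¹⁴ M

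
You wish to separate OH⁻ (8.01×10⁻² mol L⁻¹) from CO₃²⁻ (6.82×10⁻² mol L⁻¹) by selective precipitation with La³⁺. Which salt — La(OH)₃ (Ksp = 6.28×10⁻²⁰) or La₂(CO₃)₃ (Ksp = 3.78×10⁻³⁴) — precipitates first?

La(OH)₃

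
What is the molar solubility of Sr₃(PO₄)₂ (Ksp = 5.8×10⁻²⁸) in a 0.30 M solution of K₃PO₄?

Sr₃(PO₄)₂(s) ⇌ 3 Sr²⁺(aq) + 2 PO₄³⁻(aq)
PO₄³⁻ is already present at 0.30 M. If s mol/L of Sr₃(PO₄)₂ dissolves, [Sr²⁺] = 3s while [PO₄³⁻] ≈ 0.30 M.
Ksp = [Sr²⁺]^3[PO₄³⁻]^2 = (3s)^3(0.30)^2
(3s)^3 = 5.8×10⁻²⁸ / (0.30)^2 = 6.4×10⁻²⁷
s = 6.2×10⁻¹⁰ M

6.2×10⁻¹⁰ M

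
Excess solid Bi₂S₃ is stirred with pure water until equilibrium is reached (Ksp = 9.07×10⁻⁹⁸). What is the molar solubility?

Bi₂S₃(s) ⇌ 2 Bi³⁺(aq) + 3 S²⁻(aq)
With molar solubility s: [Bi³⁺] = 2s, [S²⁻] = 3s.
Ksp = [Bi³⁺]^2[S²⁻]^3 = (2s)^2 · (3s)^3 = 108s^5
108s^5 = 9.07×10⁻⁹⁸  ⇒  s^5 = 8.40×10⁻¹⁰⁰
Taking the 5th root, s = 1.53×10⁻²⁰ mol L⁻¹.

1.53×10⁻²⁰ M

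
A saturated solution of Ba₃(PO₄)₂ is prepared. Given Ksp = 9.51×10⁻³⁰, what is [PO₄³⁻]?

1.23×10⁻⁶ M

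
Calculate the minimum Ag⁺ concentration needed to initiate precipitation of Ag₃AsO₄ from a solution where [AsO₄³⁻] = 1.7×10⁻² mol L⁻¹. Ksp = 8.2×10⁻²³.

Each salt precipitates once Q = Ksp for that salt.
Ag₃AsO₄(s) ⇌ 3 Ag⁺(aq) + AsO₄³⁻(aq)
Ksp = [Ag⁺]^3[AsO₄³⁻] = [Ag⁺]^3(1.7×10⁻²)
[Ag⁺]^3 = 8.2×10⁻²³ / (1.7×10⁻²) = 4.8×10⁻²¹
[Ag⁺] = 1.7×10⁻⁷ mol L⁻¹

1.7×10⁻⁷ M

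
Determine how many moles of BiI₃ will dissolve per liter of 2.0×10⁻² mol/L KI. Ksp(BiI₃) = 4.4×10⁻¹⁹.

5.5×10⁻¹⁴ M

BiI₃(s) ⇌ Bi³⁺(aq) + 3 I⁻(aq)
The solution already contains I⁻ at 2.0×10⁻² mol/L. Let s be the molar solubility of BiI₃.
[I⁻] ≈ 2.0×10⁻² mol/L (common ion dominates); [Bi³⁺] = s.
Ksp = [Bi³⁺][I⁻]^3 = s(2.0×10⁻²)^3
s = 4.4×10⁻¹⁹ / (2.0×10⁻²)^3 = 5.5×10⁻¹⁴
s = 5.5×10⁻¹⁴ mol/L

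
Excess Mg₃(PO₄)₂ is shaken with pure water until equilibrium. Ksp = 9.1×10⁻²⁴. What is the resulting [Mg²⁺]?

2.9×10⁻⁵ M

Mg₃(PO₄)₂(s) ⇌ 3 Mg²⁺(aq) + 2 PO₄³⁻(aq)
For each mole of Mg₃(PO₄)₂ that dissolves per liter, [Mg²⁺] = 3s and [PO₄³⁻] = 2s; let s denote this solubility.
Ksp = [Mg²⁺]^3[PO₄³⁻]^2 = (3s)^3 · (2s)^2 = 108s^5 = 9.1×10⁻²⁴
s = 9.7×10⁻⁶ M
[Mg²⁺] = 3s = 2.9×10⁻⁵ M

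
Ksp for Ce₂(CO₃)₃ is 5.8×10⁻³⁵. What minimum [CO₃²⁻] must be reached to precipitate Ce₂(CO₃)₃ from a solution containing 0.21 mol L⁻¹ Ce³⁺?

The threshold for precipitation is Q = Ksp.
Ce₂(CO₃)₃(s) ⇌ 2 Ce³⁺(aq) + 3 CO₃²⁻(aq)
Ksp = [Ce³⁺]^2[CO₃²⁻]^3 = [CO₃²⁻]^3(0.21)^2
[CO₃²⁻]^3 = 5.8×10⁻³⁵ / (0.21)^2 = 1.3×10⁻³³
[CO₃²⁻] = 1.1×10⁻¹¹ mol L⁻¹

1.1×10⁻¹¹ M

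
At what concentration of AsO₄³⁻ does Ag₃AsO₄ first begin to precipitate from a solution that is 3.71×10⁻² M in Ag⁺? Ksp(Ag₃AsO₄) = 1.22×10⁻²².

2.39×10⁻¹⁸ M

The threshold for precipitation is Q = Ksp.
Ag₃AsO₄(s) ⇌ 3 Ag⁺(aq) + AsO₄³⁻(aq)
Ksp = [Ag⁺]^3[AsO₄³⁻] = [AsO₄³⁻](3.71×10⁻²)^3
[AsO₄³⁻] = 1.22×10⁻²² / (3.71×10⁻²)^3 = 2.39×10⁻¹⁸
[AsO₄³⁻] = 2.39×10⁻¹⁸ M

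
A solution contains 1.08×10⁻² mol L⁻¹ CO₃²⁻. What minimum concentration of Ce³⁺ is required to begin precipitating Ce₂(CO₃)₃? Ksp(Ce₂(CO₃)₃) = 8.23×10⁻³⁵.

8.08×10⁻¹⁵ M

Precipitation begins when Q = Ksp.
Ce₂(CO₃)₃(s) ⇌ 2 Ce³⁺(aq) + 3 CO₃²⁻(aq)
Ksp = [Ce³⁺]^2[CO₃²⁻]^3 = [Ce³⁺]^2(1.08×10⁻²)^3
[Ce³⁺]^2 = 8.23×10⁻³⁵ / (1.08×10⁻²)^3 = 6.53×10⁻²⁹
[Ce³⁺] = 8.08×10⁻¹⁵ mol L⁻¹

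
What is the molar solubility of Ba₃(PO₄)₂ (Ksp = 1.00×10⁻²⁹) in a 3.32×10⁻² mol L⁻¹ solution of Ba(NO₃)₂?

2.61×10⁻¹³ M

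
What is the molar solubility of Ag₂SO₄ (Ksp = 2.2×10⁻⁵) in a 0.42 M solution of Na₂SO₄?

Ag₂SO₄(s) ⇌ 2 Ag⁺(aq) + SO₄²⁻(aq)
With SO₄²⁻ already at 0.42 M and s small, take [SO₄²⁻] ≈ 0.42 M and [Ag⁺] = 2s.
Ksp = [Ag⁺]^2[SO₄²⁻] = (2s)^2(0.42)
(2s)^2 = 2.2×10⁻⁵ / (0.42) = 5.2×10⁻⁵
s = 3.6×10⁻³ M

3.6×10⁻³ M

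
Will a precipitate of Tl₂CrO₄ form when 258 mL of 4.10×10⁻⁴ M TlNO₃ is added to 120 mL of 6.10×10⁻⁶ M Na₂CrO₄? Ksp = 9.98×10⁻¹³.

Total volume after mixing = 258 + 120 = 378 mL.
[Tl⁺] = (4.10×10⁻⁴)(258)/378 = 2.80×10⁻⁴ M
[CrO₄²⁻] = (6.10×10⁻⁶)(120)/378 = 1.94×10⁻⁶ M
Q = [Tl⁺]^2[CrO₄²⁻] = 1.52×10⁻¹³
Since Q (1.52×10⁻¹³) is less than Ksp (9.98×10⁻¹³), no Tl₂CrO₄ precipitates.

No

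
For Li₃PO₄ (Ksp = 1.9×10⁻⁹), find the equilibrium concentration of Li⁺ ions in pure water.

8.7×10⁻³ M

Li₃PO₄(s) ⇌ 3 Li⁺(aq) + PO₄³⁻(aq)
For each mole of Li₃PO₄ that dissolves per liter, [Li⁺] = 3s and [PO₄³⁻] = s; let s denote this solubility.
Ksp = [Li⁺]^3[PO₄³⁻] = (3s)^3 · s = 27s^4 = 1.9×10⁻⁹
s = 2.9×10⁻³ mol/L
[Li⁺] = 3s = 8.7×10⁻³ mol/L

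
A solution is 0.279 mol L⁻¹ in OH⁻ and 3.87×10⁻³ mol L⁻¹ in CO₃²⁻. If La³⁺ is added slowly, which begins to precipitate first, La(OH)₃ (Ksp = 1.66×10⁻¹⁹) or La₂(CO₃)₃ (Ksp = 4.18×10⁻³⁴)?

La(OH)₃

Each salt precipitates once Q = Ksp for that salt.
For La(OH)₃: [La³⁺] = (Ksp/[OH⁻]^3) = 7.64×10⁻¹⁸ mol L⁻¹
For La₂(CO₃)₃: [La³⁺] = (Ksp/[CO₃²⁻]^3)^(1/2) = 8.49×10⁻¹⁴ mol L⁻¹
The smaller threshold [La³⁺] is reached first, so La(OH)₃ precipitates first.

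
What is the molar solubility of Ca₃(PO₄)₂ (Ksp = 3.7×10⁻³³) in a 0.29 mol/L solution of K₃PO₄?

1.2×10⁻¹¹ M

Ca₃(PO₄)₂(s) ⇌ 3 Ca²⁺(aq) + 2 PO₄³⁻(aq)
The solution already contains PO₄³⁻ at 0.29 mol/L. Let s be the molar solubility of Ca₃(PO₄)₂.
[PO₄³⁻] ≈ 0.29 mol/L (common ion dominates); [Ca²⁺] = 3s.
Ksp = [Ca²⁺]^3[PO₄³⁻]^2 = (3s)^3(0.29)^2
(3s)^3 = 3.7×10⁻³³ / (0.29)^2 = 4.4×10⁻³²
s = 1.2×10⁻¹¹ mol/L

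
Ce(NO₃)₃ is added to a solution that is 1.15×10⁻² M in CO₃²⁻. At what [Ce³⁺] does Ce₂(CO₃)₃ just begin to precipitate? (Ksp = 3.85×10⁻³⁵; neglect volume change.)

5.03×10⁻¹⁵ M

The threshold for precipitation is Q = Ksp.
Ce₂(CO₃)₃(s) ⇌ 2 Ce³⁺(aq) + 3 CO₃²⁻(aq)
Ksp = [Ce³⁺]^2[CO₃²⁻]^3 = [Ce³⁺]^2(1.15×10⁻²)^3
[Ce³⁺]^2 = 3.85×10⁻³⁵ / (1.15×10⁻²)^3 = 2.53×10⁻²⁹
[Ce³⁺] = 5.03×10⁻¹⁵ M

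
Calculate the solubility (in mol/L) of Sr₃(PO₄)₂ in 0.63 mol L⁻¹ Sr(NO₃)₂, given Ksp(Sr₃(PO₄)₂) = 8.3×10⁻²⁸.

2.9×10⁻¹⁴ M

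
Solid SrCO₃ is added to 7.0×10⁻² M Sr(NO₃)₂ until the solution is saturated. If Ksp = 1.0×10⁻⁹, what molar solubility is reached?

1.4×10⁻⁸ M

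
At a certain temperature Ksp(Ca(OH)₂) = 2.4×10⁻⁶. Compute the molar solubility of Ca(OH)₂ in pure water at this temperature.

Ca(OH)₂(s) ⇌ Ca²⁺(aq) + 2 OH⁻(aq)
With molar solubility s: [Ca²⁺] = s, [OH⁻] = 2s.
Ksp = [Ca²⁺][OH⁻]^2 = s · (2s)^2 = 4s^3
4s^3 = 2.4×10⁻⁶  ⇒  s^3 = 6.0×10⁻⁷
s = (6.0×10⁻⁷)^(1/3) = 8.4×10⁻³ M

8.4×10⁻³ M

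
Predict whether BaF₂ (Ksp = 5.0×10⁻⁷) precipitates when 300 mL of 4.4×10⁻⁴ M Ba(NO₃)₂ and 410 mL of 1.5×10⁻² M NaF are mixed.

The combined volume is 710 mL.
[Ba²⁺] = (4.4×10⁻⁴)(300)/710 = 1.9×10⁻⁴ M
[F⁻] = (1.5×10⁻²)(410)/710 = 8.7×10⁻³ M
Q = [Ba²⁺][F⁻]^2 = 1.4×10⁻⁸
Q = 1.4×10⁻⁸ < Ksp = 5.0×10⁻⁷, so the solution is unsaturated and no precipitate forms.

No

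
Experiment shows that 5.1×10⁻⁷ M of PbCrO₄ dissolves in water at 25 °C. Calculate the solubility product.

PbCrO₄(s) ⇌ Pb²⁺(aq) + CrO₄²⁻(aq)
Call the molar solubility s, so that [Pb²⁺] = s and [CrO₄²⁻] = s.
Ksp = [Pb²⁺][CrO₄²⁻] = s · s = s^2
Ksp = (5.1×10⁻⁷)^2 = 2.6×10⁻¹³

Ksp = 2.6×10⁻¹³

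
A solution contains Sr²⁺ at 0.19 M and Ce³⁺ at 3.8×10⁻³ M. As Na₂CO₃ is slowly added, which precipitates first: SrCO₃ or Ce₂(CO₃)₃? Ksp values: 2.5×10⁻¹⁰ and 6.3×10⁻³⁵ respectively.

Precipitation of each salt begins when its ion product equals Ksp.
For SrCO₃: [CO₃²⁻] = (Ksp/[Sr²⁺]) = 1.3×10⁻⁹ M
For Ce₂(CO₃)₃: [CO₃²⁻] = (Ksp/[Ce³⁺]^2)^(1/3) = 1.6×10⁻¹⁰ M
Ce₂(CO₃)₃ requires the lower [CO₃²⁻], so it precipitates first.

Ce₂(CO₃)₃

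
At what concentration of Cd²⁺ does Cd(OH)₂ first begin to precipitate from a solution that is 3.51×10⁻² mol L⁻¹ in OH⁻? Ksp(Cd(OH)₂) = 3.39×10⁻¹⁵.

Precipitation begins when Q = Ksp.
Cd(OH)₂(s) ⇌ Cd²⁺(aq) + 2 OH⁻(aq)
Ksp = [Cd²⁺][OH⁻]^2 = [Cd²⁺](3.51×10⁻²)^2
[Cd²⁺] = 3.39×10⁻¹⁵ / (3.51×10⁻²)^2 = 2.75×10⁻¹²
[Cd²⁺] = 2.75×10⁻¹² mol L⁻¹

2.75×10⁻¹² M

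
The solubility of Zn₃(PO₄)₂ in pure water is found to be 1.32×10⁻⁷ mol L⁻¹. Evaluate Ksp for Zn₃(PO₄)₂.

Zn₃(PO₄)₂(s) ⇌ 3 Zn²⁺(aq) + 2 PO₄³⁻(aq)
If s mol/L of Zn₃(PO₄)₂ dissolves, [Zn²⁺] = 3s and [PO₄³⁻] = 2s.
Ksp = [Zn²⁺]^3[PO₄³⁻]^2 = (3s)^3 · (2s)^2 = 108s^5
Ksp = 108 × (1.32×10⁻⁷)^5 = 4.33×10⁻³³

Ksp = 4.33×10⁻³³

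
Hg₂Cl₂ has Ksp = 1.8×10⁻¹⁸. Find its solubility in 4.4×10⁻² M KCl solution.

Hg₂Cl₂(s) ⇌ Hg₂²⁺(aq) + 2 Cl⁻(aq)
With Cl⁻ already at 4.4×10⁻² M and s small, take [Cl⁻] ≈ 4.4×10⁻² M and [Hg₂²⁺] = s.
Ksp = [Hg₂²⁺][Cl⁻]^2 = s(4.4×10⁻²)^2
s = 1.8×10⁻¹⁸ / (4.4×10⁻²)^2 = 9.3×10⁻¹⁶
s = 9.3×10⁻¹⁶ M

9.3×10⁻¹⁶ M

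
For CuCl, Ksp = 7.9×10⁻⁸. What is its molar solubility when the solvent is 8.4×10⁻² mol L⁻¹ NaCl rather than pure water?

9.4×10⁻⁷ M

CuCl(s) ⇌ Cu⁺(aq) + Cl⁻(aq)
The solution already contains Cl⁻ at 8.4×10⁻² mol L⁻¹. Let s be the molar solubility of CuCl.
[Cl⁻] ≈ 8.4×10⁻² mol L⁻¹ (common ion dominates); [Cu⁺] = s.
Ksp = [Cu⁺][Cl⁻] = s(8.4×10⁻²)
s = 7.9×10⁻⁸ / (8.4×10⁻²) = 9.4×10⁻⁷
s = 9.4×10⁻⁷ mol L⁻¹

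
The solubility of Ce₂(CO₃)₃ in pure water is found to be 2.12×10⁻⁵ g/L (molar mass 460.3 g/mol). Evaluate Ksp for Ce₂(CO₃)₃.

Molar solubility s = (2.12×10⁻⁵ g/L) / (460.3 g/mol) = 4.6057×10⁻⁸ mol/L
Ce₂(CO₃)₃(s) ⇌ 2 Ce³⁺(aq) + 3 CO₃²⁻(aq)
With molar solubility s: [Ce³⁺] = 2s, [CO₃²⁻] = 3s.
Ksp = [Ce³⁺]^2[CO₃²⁻]^3 = (2s)^2 · (3s)^3 = 108s^5
Ksp = 108 × (4.6057×10⁻⁸)^5 = 2.24×10⁻³⁵

Ksp = 2.24×10⁻³⁵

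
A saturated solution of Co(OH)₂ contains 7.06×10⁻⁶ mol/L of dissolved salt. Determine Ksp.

Ksp = 1.41×10⁻¹⁵

Co(OH)₂(s) ⇌ Co²⁺(aq) + 2 OH⁻(aq)
If s mol/L of Co(OH)₂ dissolves, [Co²⁺] = s and [OH⁻] = 2s.
Ksp = [Co²⁺][OH⁻]^2 = s · (2s)^2 = 4s^3
Ksp = 4 × (7.06×10⁻⁶)^3 = 1.41×10⁻¹⁵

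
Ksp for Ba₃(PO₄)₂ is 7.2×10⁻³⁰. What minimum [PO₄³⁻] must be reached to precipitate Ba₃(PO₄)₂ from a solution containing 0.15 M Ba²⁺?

A salt starts to precipitate once the ion product Q reaches its Ksp.
Ba₃(PO₄)₂(s) ⇌ 3 Ba²⁺(aq) + 2 PO₄³⁻(aq)
Ksp = [Ba²⁺]^3[PO₄³⁻]^2 = [PO₄³⁻]^2(0.15)^3
[PO₄³⁻]^2 = 7.2×10⁻³⁰ / (0.15)^3 = 2.1×10⁻²⁷
[PO₄³⁻] = 4.6×10⁻¹⁴ M

4.6×10⁻¹⁴ M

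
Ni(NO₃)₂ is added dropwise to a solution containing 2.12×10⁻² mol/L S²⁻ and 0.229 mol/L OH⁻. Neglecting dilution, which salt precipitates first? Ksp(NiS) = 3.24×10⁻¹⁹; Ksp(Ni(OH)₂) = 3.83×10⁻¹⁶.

The threshold for precipitation is Q = Ksp.
For NiS: [Ni²⁺] = (Ksp/[S²⁻]) = 1.53×10⁻¹⁷ mol/L
For Ni(OH)₂: [Ni²⁺] = (Ksp/[OH⁻]^2) = 7.30×10⁻¹⁵ mol/L
The smaller threshold [Ni²⁺] is reached first, so NiS precipitates first.

NiS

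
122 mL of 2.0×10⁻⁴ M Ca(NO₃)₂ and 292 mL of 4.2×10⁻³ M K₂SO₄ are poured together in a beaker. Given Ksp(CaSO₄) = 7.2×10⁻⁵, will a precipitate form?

After mixing, V = 122 mL + 292 mL = 414 mL.
[Ca²⁺] = (2.0×10⁻⁴)(122)/414 = 5.9×10⁻⁵ M
[SO₄²⁻] = (4.2×10⁻³)(292)/414 = 3.0×10⁻³ M
Q = [Ca²⁺][SO₄²⁻] = 1.7×10⁻⁷
Q = 1.7×10⁻⁷ < Ksp = 7.2×10⁻⁵, so the solution is unsaturated and no precipitate forms.

No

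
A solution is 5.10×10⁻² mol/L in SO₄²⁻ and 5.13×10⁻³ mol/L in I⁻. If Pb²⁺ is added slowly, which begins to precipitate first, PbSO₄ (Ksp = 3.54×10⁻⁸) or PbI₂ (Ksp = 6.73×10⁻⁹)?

PbSO₄

The threshold for precipitation is Q = Ksp.
For PbSO₄: [Pb²⁺] = (Ksp/[SO₄²⁻]) = 6.94×10⁻⁷ mol/L
For PbI₂: [Pb²⁺] = (Ksp/[I⁻]^2) = 2.56×10⁻⁴ mol/L
Since PbSO₄ needs less Pb²⁺ to reach saturation, it precipitates first.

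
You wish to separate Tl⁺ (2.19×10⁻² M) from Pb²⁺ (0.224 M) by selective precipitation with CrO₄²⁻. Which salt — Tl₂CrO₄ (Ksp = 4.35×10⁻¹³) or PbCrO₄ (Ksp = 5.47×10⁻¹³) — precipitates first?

Precipitation of each salt begins when its ion product equals Ksp.
For Tl₂CrO₄: [CrO₄²⁻] = (Ksp/[Tl⁺]^2) = 9.07×10⁻¹⁰ M
For PbCrO₄: [CrO₄²⁻] = (Ksp/[Pb²⁺]) = 2.44×10⁻¹² M
Since PbCrO₄ needs less CrO₄²⁻ to reach saturation, it precipitates first.

PbCrO₄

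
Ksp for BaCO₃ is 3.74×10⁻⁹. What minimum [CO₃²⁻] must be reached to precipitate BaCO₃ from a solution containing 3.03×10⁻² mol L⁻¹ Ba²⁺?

1.23×10⁻⁷ M

A salt starts to precipitate once the ion product Q reaches its Ksp.
BaCO₃(s) ⇌ Ba²⁺(aq) + CO₃²⁻(aq)
Ksp = [Ba²⁺][CO₃²⁻] = [CO₃²⁻](3.03×10⁻²)
[CO₃²⁻] = 3.74×10⁻⁹ / (3.03×10⁻²) = 1.23×10⁻⁷
[CO₃²⁻] = 1.23×10⁻⁷ mol L⁻¹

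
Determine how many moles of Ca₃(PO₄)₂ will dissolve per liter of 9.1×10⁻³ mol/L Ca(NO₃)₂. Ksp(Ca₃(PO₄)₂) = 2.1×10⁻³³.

Ca₃(PO₄)₂(s) ⇌ 3 Ca²⁺(aq) + 2 PO₄³⁻(aq)
With Ca²⁺ already at 9.1×10⁻³ mol/L and s small, take [Ca²⁺] ≈ 9.1×10⁻³ mol/L and [PO₄³⁻] = 2s.
Ksp = [Ca²⁺]^3[PO₄³⁻]^2 = (9.1×10⁻³)^3(2s)^2
(2s)^2 = 2.1×10⁻³³ / (9.1×10⁻³)^3 = 2.8×10⁻²⁷
s = 2.6×10⁻¹⁴ mol/L

2.6×10⁻¹⁴ M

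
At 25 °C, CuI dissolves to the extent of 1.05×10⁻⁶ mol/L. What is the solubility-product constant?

Ksp = 1.10×10⁻¹²

CuI(s) ⇌ Cu⁺(aq) + I⁻(aq)
With molar solubility s: [Cu⁺] = s, [I⁻] = s.
Ksp = [Cu⁺][I⁻] = s · s = s^2
Ksp = (1.05×10⁻⁶)^2 = 1.10×10⁻¹²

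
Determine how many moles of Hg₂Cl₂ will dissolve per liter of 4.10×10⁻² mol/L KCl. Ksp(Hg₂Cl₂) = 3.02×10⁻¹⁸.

1.80×10⁻¹⁵ M

Hg₂Cl₂(s) ⇌ Hg₂²⁺(aq) + 2 Cl⁻(aq)
Let s be the solubility of Hg₂Cl₂ here. The common ion gives [Cl⁻] ≈ 4.10×10⁻² mol/L, and [Hg₂²⁺] = s.
Ksp = [Hg₂²⁺][Cl⁻]^2 = s(4.10×10⁻²)^2
s = 3.02×10⁻¹⁸ / (4.10×10⁻²)^2 = 1.80×10⁻¹⁵
s = 1.80×10⁻¹⁵ mol/L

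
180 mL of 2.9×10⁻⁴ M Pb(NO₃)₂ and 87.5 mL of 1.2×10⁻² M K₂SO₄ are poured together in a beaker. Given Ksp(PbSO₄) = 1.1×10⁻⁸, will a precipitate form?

Yes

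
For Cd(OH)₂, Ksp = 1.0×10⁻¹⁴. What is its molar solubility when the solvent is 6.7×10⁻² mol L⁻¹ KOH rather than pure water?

2.2×10⁻¹² M

Cd(OH)₂(s) ⇌ Cd²⁺(aq) + 2 OH⁻(aq)
Let s be the solubility of Cd(OH)₂ here. The common ion gives [OH⁻] ≈ 6.7×10⁻² mol L⁻¹, and [Cd²⁺] = s.
Ksp = [Cd²⁺][OH⁻]^2 = s(6.7×10⁻²)^2
s = 1.0×10⁻¹⁴ / (6.7×10⁻²)^2 = 2.2×10⁻¹²
s = 2.2×10⁻¹² mol L⁻¹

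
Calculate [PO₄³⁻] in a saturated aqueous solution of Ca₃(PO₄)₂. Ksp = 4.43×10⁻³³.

Ca₃(PO₄)₂(s) ⇌ 3 Ca²⁺(aq) + 2 PO₄³⁻(aq)
If s mol/L of Ca₃(PO₄)₂ dissolves, [Ca²⁺] = 3s and [PO₄³⁻] = 2s.
Ksp = [Ca²⁺]^3[PO₄³⁻]^2 = (3s)^3 · (2s)^2 = 108s^5 = 4.43×10⁻³³
s = 1.33×10⁻⁷ M
[PO₄³⁻] = 2s = 2.65×10⁻⁷ M

2.65×10⁻⁷ M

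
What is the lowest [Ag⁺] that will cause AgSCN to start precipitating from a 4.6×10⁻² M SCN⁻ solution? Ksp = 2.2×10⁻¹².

4.8×10⁻¹¹ M

Precipitation begins when Q = Ksp.
AgSCN(s) ⇌ Ag⁺(aq) + SCN⁻(aq)
Ksp = [Ag⁺][SCN⁻] = [Ag⁺](4.6×10⁻²)
[Ag⁺] = 2.2×10⁻¹² / (4.6×10⁻²) = 4.8×10⁻¹¹
[Ag⁺] = 4.8×10⁻¹¹ M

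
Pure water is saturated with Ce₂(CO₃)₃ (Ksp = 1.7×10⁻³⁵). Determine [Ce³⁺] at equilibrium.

8.7×10⁻⁸ M

Ce₂(CO₃)₃(s) ⇌ 2 Ce³⁺(aq) + 3 CO₃²⁻(aq)
With molar solubility s: [Ce³⁺] = 2s, [CO₃²⁻] = 3s.
Ksp = [Ce³⁺]^2[CO₃²⁻]^3 = (2s)^2 · (3s)^3 = 108s^5 = 1.7×10⁻³⁵
s = 4.4×10⁻⁸ mol/L
[Ce³⁺] = 2s = 8.7×10⁻⁸ mol/L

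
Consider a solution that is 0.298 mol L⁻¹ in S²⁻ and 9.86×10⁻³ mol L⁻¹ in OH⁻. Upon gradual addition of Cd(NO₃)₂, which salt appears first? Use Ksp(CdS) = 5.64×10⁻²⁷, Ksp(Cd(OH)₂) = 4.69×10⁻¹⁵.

CdS

Precipitation begins when Q = Ksp.
For CdS: [Cd²⁺] = (Ksp/[S²⁻]) = 1.89×10⁻²⁶ mol L⁻¹
For Cd(OH)₂: [Cd²⁺] = (Ksp/[OH⁻]^2) = 4.82×10⁻¹¹ mol L⁻¹
The smaller threshold [Cd²⁺] is reached first, so CdS precipitates first.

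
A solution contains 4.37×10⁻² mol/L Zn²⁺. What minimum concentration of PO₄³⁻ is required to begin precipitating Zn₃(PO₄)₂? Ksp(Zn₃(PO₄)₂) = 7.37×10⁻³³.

The threshold for precipitation is Q = Ksp.
Zn₃(PO₄)₂(s) ⇌ 3 Zn²⁺(aq) + 2 PO₄³⁻(aq)
Ksp = [Zn²⁺]^3[PO₄³⁻]^2 = [PO₄³⁻]^2(4.37×10⁻²)^3
[PO₄³⁻]^2 = 7.37×10⁻³³ / (4.37×10⁻²)^3 = 8.83×10⁻²⁹
[PO₄³⁻] = 9.40×10⁻¹⁵ mol/L

9.40×10⁻¹⁵ M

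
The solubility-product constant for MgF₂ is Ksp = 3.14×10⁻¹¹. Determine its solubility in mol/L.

MgF₂(s) ⇌ Mg²⁺(aq) + 2 F⁻(aq)
With molar solubility s: [Mg²⁺] = s, [F⁻] = 2s.
Ksp = [Mg²⁺][F⁻]^2 = s · (2s)^2 = 4s^3
4s^3 = 3.14×10⁻¹¹  ⇒  s^3 = 7.85×10⁻¹²
Taking the 3rd root, s = 1.99×10⁻⁴ mol L⁻¹.

1.99×10⁻⁴ M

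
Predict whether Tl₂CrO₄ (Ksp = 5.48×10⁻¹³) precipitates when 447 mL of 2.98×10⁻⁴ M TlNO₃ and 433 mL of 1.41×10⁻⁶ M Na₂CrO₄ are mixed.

No

Total volume after mixing = 447 + 433 = 880 mL.
[Tl⁺] = (2.98×10⁻⁴)(447)/880 = 1.51×10⁻⁴ M
[CrO₄²⁻] = (1.41×10⁻⁶)(433)/880 = 6.94×10⁻⁷ M
Q = [Tl⁺]^2[CrO₄²⁻] = 1.59×10⁻¹⁴
Q < Ksp (1.59×10⁻¹⁴ vs 5.48×10⁻¹³); the solution remains unsaturated and no precipitate forms.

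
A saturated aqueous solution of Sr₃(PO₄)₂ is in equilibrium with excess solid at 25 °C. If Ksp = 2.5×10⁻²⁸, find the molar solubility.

Sr₃(PO₄)₂(s) ⇌ 3 Sr²⁺(aq) + 2 PO₄³⁻(aq)
If s mol/L of Sr₃(PO₄)₂ dissolves, [Sr²⁺] = 3s and [PO₄³⁻] = 2s.
Ksp = [Sr²⁺]^3[PO₄³⁻]^2 = (3s)^3 · (2s)^2 = 108s^5
108s^5 = 2.5×10⁻²⁸  ⇒  s^5 = 2.3×10⁻³⁰
Taking the 5th root, s = 1.2×10⁻⁶ mol/L.

1.2×10⁻⁶ M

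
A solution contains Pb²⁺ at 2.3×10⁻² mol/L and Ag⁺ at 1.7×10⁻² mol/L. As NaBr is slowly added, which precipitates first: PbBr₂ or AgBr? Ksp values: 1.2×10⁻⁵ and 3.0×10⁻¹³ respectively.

AgBr

The threshold for precipitation is Q = Ksp.
For PbBr₂: [Br⁻] = (Ksp/[Pb²⁺])^(1/2) = 2.3×10⁻² mol/L
For AgBr: [Br⁻] = (Ksp/[Ag⁺]) = 1.8×10⁻¹¹ mol/L
Since AgBr needs less Br⁻ to reach saturation, it precipitates first.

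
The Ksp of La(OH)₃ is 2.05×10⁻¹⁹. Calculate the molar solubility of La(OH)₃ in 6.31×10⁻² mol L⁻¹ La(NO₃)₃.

La(OH)₃(s) ⇌ La³⁺(aq) + 3 OH⁻(aq)
La³⁺ is already present at 6.31×10⁻² mol L⁻¹. If s mol/L of La(OH)₃ dissolves, [OH⁻] = 3s while [La³⁺] ≈ 6.31×10⁻² mol L⁻¹.
Ksp = [La³⁺][OH⁻]^3 = (6.31×10⁻²)(3s)^3
(3s)^3 = 2.05×10⁻¹⁹ / (6.31×10⁻²) = 3.25×10⁻¹⁸
s = 4.94×10⁻⁷ mol L⁻¹

4.94×10⁻⁷ M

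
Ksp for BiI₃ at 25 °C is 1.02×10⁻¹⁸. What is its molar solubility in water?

1.39×10⁻⁵ M

BiI₃(s) ⇌ Bi³⁺(aq) + 3 I⁻(aq)
With molar solubility s: [Bi³⁺] = s, [I⁻] = 3s.
Ksp = [Bi³⁺][I⁻]^3 = s · (3s)^3 = 27s^4
27s^4 = 1.02×10⁻¹⁸  ⇒  s^4 = 3.78×10⁻²⁰
s = (3.78×10⁻²⁰)^(1/4) = 1.39×10⁻⁵ mol L⁻¹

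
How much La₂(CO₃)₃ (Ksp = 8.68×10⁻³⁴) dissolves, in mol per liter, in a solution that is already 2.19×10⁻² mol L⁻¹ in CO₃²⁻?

La₂(CO₃)₃(s) ⇌ 2 La³⁺(aq) + 3 CO₃²⁻(aq)
The solution already contains CO₃²⁻ at 2.19×10⁻² mol L⁻¹. Let s be the molar solubility of La₂(CO₃)₃.
[CO₃²⁻] ≈ 2.19×10⁻² mol L⁻¹ (common ion dominates); [La³⁺] = 2s.
Ksp = [La³⁺]^2[CO₃²⁻]^3 = (2s)^2(2.19×10⁻²)^3
(2s)^2 = 8.68×10⁻³⁴ / (2.19×10⁻²)^3 = 8.26×10⁻²⁹
s = 4.55×10⁻¹⁵ mol L⁻¹

4.55×10⁻¹⁵ M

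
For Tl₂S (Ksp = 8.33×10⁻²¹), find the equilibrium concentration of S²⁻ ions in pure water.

Tl₂S(s) ⇌ 2 Tl⁺(aq) + S²⁻(aq)
Call the molar solubility s, so that [Tl⁺] = 2s and [S²⁻] = s.
Ksp = [Tl⁺]^2[S²⁻] = (2s)^2 · s = 4s^3 = 8.33×10⁻²¹
s = 1.28×10⁻⁷ mol L⁻¹
[S²⁻] = s = 1.28×10⁻⁷ mol L⁻¹

1.28×10⁻⁷ M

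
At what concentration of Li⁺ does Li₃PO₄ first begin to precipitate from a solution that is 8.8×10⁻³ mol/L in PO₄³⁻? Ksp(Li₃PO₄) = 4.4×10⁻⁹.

The threshold for precipitation is Q = Ksp.
Li₃PO₄(s) ⇌ 3 Li⁺(aq) + PO₄³⁻(aq)
Ksp = [Li⁺]^3[PO₄³⁻] = [Li⁺]^3(8.8×10⁻³)
[Li⁺]^3 = 4.4×10⁻⁹ / (8.8×10⁻³) = 5.0×10⁻⁷
[Li⁺] = 7.9×10⁻³ mol/L

7.9×10⁻³ M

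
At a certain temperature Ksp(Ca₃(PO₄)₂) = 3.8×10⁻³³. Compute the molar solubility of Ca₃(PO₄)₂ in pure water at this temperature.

Ca₃(PO₄)₂(s) ⇌ 3 Ca²⁺(aq) + 2 PO₄³⁻(aq)
For each mole of Ca₃(PO₄)₂ that dissolves per liter, [Ca²⁺] = 3s and [PO₄³⁻] = 2s; let s denote this solubility.
Ksp = [Ca²⁺]^3[PO₄³⁻]^2 = (3s)^3 · (2s)^2 = 108s^5
108s^5 = 3.8×10⁻³³  ⇒  s^5 = 3.5×10⁻³⁵
s = (3.5×10⁻³⁵)^(1/5) = 1.3×10⁻⁷ mol/L

1.3×10⁻⁷ M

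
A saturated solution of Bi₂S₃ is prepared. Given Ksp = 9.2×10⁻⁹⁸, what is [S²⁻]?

4.6×10⁻²⁰ M

Bi₂S₃(s) ⇌ 2 Bi³⁺(aq) + 3 S²⁻(aq)
For each mole of Bi₂S₃ that dissolves per liter, [Bi³⁺] = 2s and [S²⁻] = 3s; let s denote this solubility.
Ksp = [Bi³⁺]^2[S²⁻]^3 = (2s)^2 · (3s)^3 = 108s^5 = 9.2×10⁻⁹⁸
s = 1.5×10⁻²⁰ mol L⁻¹
[S²⁻] = 3s = 4.6×10⁻²⁰ mol L⁻¹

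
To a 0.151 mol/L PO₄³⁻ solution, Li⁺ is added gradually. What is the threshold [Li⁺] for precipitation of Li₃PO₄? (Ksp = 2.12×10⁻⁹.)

2.41×10⁻³ M

Precipitation of each salt begins when its ion product equals Ksp.
Li₃PO₄(s) ⇌ 3 Li⁺(aq) + PO₄³⁻(aq)
Ksp = [Li⁺]^3[PO₄³⁻] = [Li⁺]^3(0.151)
[Li⁺]^3 = 2.12×10⁻⁹ / (0.151) = 1.40×10⁻⁸
[Li⁺] = 2.41×10⁻³ mol/L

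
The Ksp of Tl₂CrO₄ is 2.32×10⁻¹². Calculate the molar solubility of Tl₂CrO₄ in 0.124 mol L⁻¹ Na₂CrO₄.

2.16×10⁻⁶ M

Tl₂CrO₄(s) ⇌ 2 Tl⁺(aq) + CrO₄²⁻(aq)
The solution already contains CrO₄²⁻ at 0.124 mol L⁻¹. Let s be the molar solubility of Tl₂CrO₄.
[CrO₄²⁻] ≈ 0.124 mol L⁻¹ (common ion dominates); [Tl⁺] = 2s.
Ksp = [Tl⁺]^2[CrO₄²⁻] = (2s)^2(0.124)
(2s)^2 = 2.32×10⁻¹² / (0.124) = 1.87×10⁻¹¹
s = 2.16×10⁻⁶ mol L⁻¹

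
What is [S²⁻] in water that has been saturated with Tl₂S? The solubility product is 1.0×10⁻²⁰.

Tl₂S(s) ⇌ 2 Tl⁺(aq) + S²⁻(aq)
If s mol/L of Tl₂S dissolves, [Tl⁺] = 2s and [S²⁻] = s.
Ksp = [Tl⁺]^2[S²⁻] = (2s)^2 · s = 4s^3 = 1.0×10⁻²⁰
s = 1.4×10⁻⁷ mol L⁻¹
[S²⁻] = s = 1.4×10⁻⁷ mol L⁻¹

1.4×10⁻⁷ M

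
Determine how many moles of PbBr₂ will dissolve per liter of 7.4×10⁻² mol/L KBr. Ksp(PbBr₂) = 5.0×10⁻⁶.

PbBr₂(s) ⇌ Pb²⁺(aq) + 2 Br⁻(aq)
Br⁻ is already present at 7.4×10⁻² mol/L. If s mol/L of PbBr₂ dissolves, [Pb²⁺] = s while [Br⁻] ≈ 7.4×10⁻² mol/L.
Ksp = [Pb²⁺][Br⁻]^2 = s(7.4×10⁻²)^2
s = 5.0×10⁻⁶ / (7.4×10⁻²)^2 = 9.1×10⁻⁴
s = 9.1×10⁻⁴ mol/L

9.1×10⁻⁴ M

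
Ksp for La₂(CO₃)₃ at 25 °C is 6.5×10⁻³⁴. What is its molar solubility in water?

La₂(CO₃)₃(s) ⇌ 2 La³⁺(aq) + 3 CO₃²⁻(aq)
If s mol/L of La₂(CO₃)₃ dissolves, [La³⁺] = 2s and [CO₃²⁻] = 3s.
Ksp = [La³⁺]^2[CO₃²⁻]^3 = (2s)^2 · (3s)^3 = 108s^5
108s^5 = 6.5×10⁻³⁴  ⇒  s^5 = 6.0×10⁻³⁶
Taking the 5th root, s = 9.0×10⁻⁸ mol L⁻¹.

9.0×10⁻⁸ M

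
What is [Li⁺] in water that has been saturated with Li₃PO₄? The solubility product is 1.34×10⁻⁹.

7.96×10⁻³ M

Li₃PO₄(s) ⇌ 3 Li⁺(aq) + PO₄³⁻(aq)
For each mole of Li₃PO₄ that dissolves per liter, [Li⁺] = 3s and [PO₄³⁻] = s; let s denote this solubility.
Ksp = [Li⁺]^3[PO₄³⁻] = (3s)^3 · s = 27s^4 = 1.34×10⁻⁹
s = 2.65×10⁻³ mol L⁻¹
[Li⁺] = 3s = 7.96×10⁻³ mol L⁻¹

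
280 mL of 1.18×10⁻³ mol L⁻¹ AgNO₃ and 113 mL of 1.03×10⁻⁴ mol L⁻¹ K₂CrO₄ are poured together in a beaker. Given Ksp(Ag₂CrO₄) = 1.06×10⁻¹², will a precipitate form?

Yes

The combined volume is 393 mL.
[Ag⁺] = (1.18×10⁻³)(280)/393 = 8.41×10⁻⁴ mol L⁻¹
[CrO₄²⁻] = (1.03×10⁻⁴)(113)/393 = 2.96×10⁻⁵ mol L⁻¹
Q = [Ag⁺]^2[CrO₄²⁻] = 2.09×10⁻¹¹
Q = 2.09×10⁻¹¹ > Ksp = 1.06×10⁻¹², so the solution is supersaturated and Ag₂CrO₄ precipitates.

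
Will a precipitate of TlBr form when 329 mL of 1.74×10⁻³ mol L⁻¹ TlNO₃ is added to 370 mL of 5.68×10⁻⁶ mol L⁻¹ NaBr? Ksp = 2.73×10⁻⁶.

No

The combined volume is 699 mL.
[Tl⁺] = (1.74×10⁻³)(329)/699 = 8.19×10⁻⁴ mol L⁻¹
[Br⁻] = (5.68×10⁻⁶)(370)/699 = 3.01×10⁻⁶ mol L⁻¹
Q = [Tl⁺][Br⁻] = 2.46×10⁻⁹
Q = 2.46×10⁻⁹ < Ksp = 2.73×10⁻⁶, so the solution is unsaturated and no precipitate forms.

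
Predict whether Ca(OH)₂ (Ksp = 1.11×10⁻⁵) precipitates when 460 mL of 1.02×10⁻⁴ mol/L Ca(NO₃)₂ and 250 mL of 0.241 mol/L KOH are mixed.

After mixing, V = 460 mL + 250 mL = 710 mL.
[Ca²⁺] = (1.02×10⁻⁴)(460)/710 = 6.61×10⁻⁵ mol/L
[OH⁻] = (0.241)(250)/710 = 8.49×10⁻² mol/L
Q = [Ca²⁺][OH⁻]^2 = 4.76×10⁻⁷
Since Q (4.76×10⁻⁷) is less than Ksp (1.11×10⁻⁵), no Ca(OH)₂ precipitates.

No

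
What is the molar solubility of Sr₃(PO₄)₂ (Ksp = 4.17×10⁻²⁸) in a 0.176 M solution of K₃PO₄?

Sr₃(PO₄)₂(s) ⇌ 3 Sr²⁺(aq) + 2 PO₄³⁻(aq)
PO₄³⁻ is already present at 0.176 M. If s mol/L of Sr₃(PO₄)₂ dissolves, [Sr²⁺] = 3s while [PO₄³⁻] ≈ 0.176 M.
Ksp = [Sr²⁺]^3[PO₄³⁻]^2 = (3s)^3(0.176)^2
(3s)^3 = 4.17×10⁻²⁸ / (0.176)^2 = 1.35×10⁻²⁶
s = 7.93×10⁻¹⁰ M

7.93×10⁻¹⁰ M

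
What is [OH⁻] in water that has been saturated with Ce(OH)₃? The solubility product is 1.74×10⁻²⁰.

1.51×10⁻⁵ M

Ce(OH)₃(s) ⇌ Ce³⁺(aq) + 3 OH⁻(aq)
If s mol/L of Ce(OH)₃ dissolves, [Ce³⁺] = s and [OH⁻] = 3s.
Ksp = [Ce³⁺][OH⁻]^3 = s · (3s)^3 = 27s^4 = 1.74×10⁻²⁰
s = 5.04×10⁻⁶ mol L⁻¹
[OH⁻] = 3s = 1.51×10⁻⁵ mol L⁻¹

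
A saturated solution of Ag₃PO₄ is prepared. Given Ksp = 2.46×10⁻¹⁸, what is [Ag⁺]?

Ag₃PO₄(s) ⇌ 3 Ag⁺(aq) + PO₄³⁻(aq)
Let s be the molar solubility. Then [Ag⁺] = 3s and [PO₄³⁻] = s.
Ksp = [Ag⁺]^3[PO₄³⁻] = (3s)^3 · s = 27s^4 = 2.46×10⁻¹⁸
s = 1.74×10⁻⁵ mol/L
[Ag⁺] = 3s = 5.21×10⁻⁵ mol/L

5.21×10⁻⁵ M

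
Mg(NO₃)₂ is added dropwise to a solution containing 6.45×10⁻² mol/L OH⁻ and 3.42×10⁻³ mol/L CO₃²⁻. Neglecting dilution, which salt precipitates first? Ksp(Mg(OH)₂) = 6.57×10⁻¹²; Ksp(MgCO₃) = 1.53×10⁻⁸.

Mg(OH)₂

The threshold for precipitation is Q = Ksp.
For Mg(OH)₂: [Mg²⁺] = (Ksp/[OH⁻]^2) = 1.58×10⁻⁹ mol/L
For MgCO₃: [Mg²⁺] = (Ksp/[CO₃²⁻]) = 4.47×10⁻⁶ mol/L
Mg(OH)₂ requires the lower [Mg²⁺], so it precipitates first.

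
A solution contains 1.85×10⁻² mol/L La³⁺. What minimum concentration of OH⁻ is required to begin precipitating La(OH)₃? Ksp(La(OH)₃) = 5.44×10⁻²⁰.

A salt starts to precipitate once the ion product Q reaches its Ksp.
La(OH)₃(s) ⇌ La³⁺(aq) + 3 OH⁻(aq)
Ksp = [La³⁺][OH⁻]^3 = [OH⁻]^3(1.85×10⁻²)
[OH⁻]^3 = 5.44×10⁻²⁰ / (1.85×10⁻²) = 2.94×10⁻¹⁸
[OH⁻] = 1.43×10⁻⁶ mol/L

1.43×10⁻⁶ M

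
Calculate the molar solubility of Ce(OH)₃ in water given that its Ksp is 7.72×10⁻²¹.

4.11×10⁻⁶ M

Ce(OH)₃(s) ⇌ Ce³⁺(aq) + 3 OH⁻(aq)
Call the molar solubility s, so that [Ce³⁺] = s and [OH⁻] = 3s.
Ksp = [Ce³⁺][OH⁻]^3 = s · (3s)^3 = 27s^4
27s^4 = 7.72×10⁻²¹  ⇒  s^4 = 2.86×10⁻²²
s = (2.86×10⁻²²)^(1/4) = 4.11×10⁻⁶ M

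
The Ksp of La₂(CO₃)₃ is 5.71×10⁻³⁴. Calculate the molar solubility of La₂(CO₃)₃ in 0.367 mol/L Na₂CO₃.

5.37×10⁻¹⁷ M

La₂(CO₃)₃(s) ⇌ 2 La³⁺(aq) + 3 CO₃²⁻(aq)
The solution already contains CO₃²⁻ at 0.367 mol/L. Let s be the molar solubility of La₂(CO₃)₃.
[CO₃²⁻] ≈ 0.367 mol/L (common ion dominates); [La³⁺] = 2s.
Ksp = [La³⁺]^2[CO₃²⁻]^3 = (2s)^2(0.367)^3
(2s)^2 = 5.71×10⁻³⁴ / (0.367)^3 = 1.16×10⁻³²
s = 5.37×10⁻¹⁷ mol/L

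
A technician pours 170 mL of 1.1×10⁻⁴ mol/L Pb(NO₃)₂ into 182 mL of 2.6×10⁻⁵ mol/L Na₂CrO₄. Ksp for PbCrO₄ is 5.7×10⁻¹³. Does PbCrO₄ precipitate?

Yes

After mixing, V = 170 mL + 182 mL = 352 mL.
[Pb²⁺] = (1.1×10⁻⁴)(170)/352 = 5.3×10⁻⁵ mol/L
[CrO₄²⁻] = (2.6×10⁻⁵)(182)/352 = 1.3×10⁻⁵ mol/L
Q = [Pb²⁺][CrO₄²⁻] = 7.1×10⁻¹⁰
Q = 7.1×10⁻¹⁰ > Ksp = 5.7×10⁻¹³, so the solution is supersaturated and PbCrO₄ precipitates.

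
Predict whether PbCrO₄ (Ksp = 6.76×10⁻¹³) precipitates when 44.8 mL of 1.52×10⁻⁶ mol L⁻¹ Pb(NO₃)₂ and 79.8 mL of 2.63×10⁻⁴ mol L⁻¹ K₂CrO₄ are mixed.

After mixing, V = 44.8 mL + 79.8 mL = 124.6 mL.
[Pb²⁺] = (1.52×10⁻⁶)(44.8)/124.6 = 5.47×10⁻⁷ mol L⁻¹
[CrO₄²⁻] = (2.63×10⁻⁴)(79.8)/124.6 = 1.68×10⁻⁴ mol L⁻¹
Q = [Pb²⁺][CrO₄²⁻] = 9.21×10⁻¹¹
Since Q (9.21×10⁻¹¹) exceeds Ksp (6.76×10⁻¹³), PbCrO₄ will precipitate.

Yes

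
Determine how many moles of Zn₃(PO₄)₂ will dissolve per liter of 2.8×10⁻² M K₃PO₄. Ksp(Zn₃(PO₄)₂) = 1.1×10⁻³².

8.0×10⁻¹¹ M

Zn₃(PO₄)₂(s) ⇌ 3 Zn²⁺(aq) + 2 PO₄³⁻(aq)
With PO₄³⁻ already at 2.8×10⁻² M and s small, take [PO₄³⁻] ≈ 2.8×10⁻² M and [Zn²⁺] = 3s.
Ksp = [Zn²⁺]^3[PO₄³⁻]^2 = (3s)^3(2.8×10⁻²)^2
(3s)^3 = 1.1×10⁻³² / (2.8×10⁻²)^2 = 1.4×10⁻²⁹
s = 8.0×10⁻¹¹ M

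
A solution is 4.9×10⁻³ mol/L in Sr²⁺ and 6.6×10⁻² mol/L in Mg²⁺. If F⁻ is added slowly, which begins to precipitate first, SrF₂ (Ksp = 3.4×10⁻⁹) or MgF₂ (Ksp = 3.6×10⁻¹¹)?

A salt starts to precipitate once the ion product Q reaches its Ksp.
For SrF₂: [F⁻] = (Ksp/[Sr²⁺])^(1/2) = 8.3×10⁻⁴ mol/L
For MgF₂: [F⁻] = (Ksp/[Mg²⁺])^(1/2) = 2.3×10⁻⁵ mol/L
The smaller threshold [F⁻] is reached first, so MgF₂ precipitates first.

MgF₂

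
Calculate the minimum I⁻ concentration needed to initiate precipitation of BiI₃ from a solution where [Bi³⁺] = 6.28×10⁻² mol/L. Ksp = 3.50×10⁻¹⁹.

1.77×10⁻⁶ M

A salt starts to precipitate once the ion product Q reaches its Ksp.
BiI₃(s) ⇌ Bi³⁺(aq) + 3 I⁻(aq)
Ksp = [Bi³⁺][I⁻]^3 = [I⁻]^3(6.28×10⁻²)
[I⁻]^3 = 3.50×10⁻¹⁹ / (6.28×10⁻²) = 5.57×10⁻¹⁸
[I⁻] = 1.77×10⁻⁶ mol/L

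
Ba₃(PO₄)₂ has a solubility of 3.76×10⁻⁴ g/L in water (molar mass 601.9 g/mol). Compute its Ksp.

Ksp = 1.03×10⁻²⁹

s = (3.76×10⁻⁴ g L⁻¹)/(601.9 g mol⁻¹) = 6.2469×10⁻⁷ M
Ba₃(PO₄)₂(s) ⇌ 3 Ba²⁺(aq) + 2 PO₄³⁻(aq)
For each mole of Ba₃(PO₄)₂ that dissolves per liter, [Ba²⁺] = 3s and [PO₄³⁻] = 2s; let s denote this solubility.
Ksp = [Ba²⁺]^3[PO₄³⁻]^2 = (3s)^3 · (2s)^2 = 108s^5
Ksp = 108 × (6.2469×10⁻⁷)^5 = 1.03×10⁻²⁹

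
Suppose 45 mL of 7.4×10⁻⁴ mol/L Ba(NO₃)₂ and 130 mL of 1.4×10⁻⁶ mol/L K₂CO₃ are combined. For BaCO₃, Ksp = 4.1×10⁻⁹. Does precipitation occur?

No

The combined volume is 175 mL.
[Ba²⁺] = (7.4×10⁻⁴)(45)/175 = 1.9×10⁻⁴ mol/L
[CO₃²⁻] = (1.4×10⁻⁶)(130)/175 = 1.0×10⁻⁶ mol/L
Q = [Ba²⁺][CO₃²⁻] = 2.0×10⁻¹⁰
Since Q (2.0×10⁻¹⁰) is less than Ksp (4.1×10⁻⁹), no BaCO₃ precipitates.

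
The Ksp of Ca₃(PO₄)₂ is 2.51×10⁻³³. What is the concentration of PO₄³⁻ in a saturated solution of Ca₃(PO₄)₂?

Ca₃(PO₄)₂(s) ⇌ 3 Ca²⁺(aq) + 2 PO₄³⁻(aq)
Call the molar solubility s, so that [Ca²⁺] = 3s and [PO₄³⁻] = 2s.
Ksp = [Ca²⁺]^3[PO₄³⁻]^2 = (3s)^3 · (2s)^2 = 108s^5 = 2.51×10⁻³³
s = 1.18×10⁻⁷ mol L⁻¹
[PO₄³⁻] = 2s = 2.37×10⁻⁷ mol L⁻¹

2.37×10⁻⁷ M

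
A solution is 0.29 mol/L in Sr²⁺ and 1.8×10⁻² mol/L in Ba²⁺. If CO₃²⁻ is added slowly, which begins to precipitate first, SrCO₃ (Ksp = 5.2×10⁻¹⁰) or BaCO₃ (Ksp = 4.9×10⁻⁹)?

SrCO₃

A salt starts to precipitate once the ion product Q reaches its Ksp.
For SrCO₃: [CO₃²⁻] = (Ksp/[Sr²⁺]) = 1.8×10⁻⁹ mol/L
For BaCO₃: [CO₃²⁻] = (Ksp/[Ba²⁺]) = 2.7×10⁻⁷ mol/L
SrCO₃ requires the lower [CO₃²⁻], so it precipitates first.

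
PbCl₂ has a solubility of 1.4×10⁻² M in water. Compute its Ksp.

Ksp = 1.1×10⁻⁵

PbCl₂(s) ⇌ Pb²⁺(aq) + 2 Cl⁻(aq)
With molar solubility s: [Pb²⁺] = s, [Cl⁻] = 2s.
Ksp = [Pb²⁺][Cl⁻]^2 = s · (2s)^2 = 4s^3
Ksp = 4 × (1.4×10⁻²)^3 = 1.1×10⁻⁵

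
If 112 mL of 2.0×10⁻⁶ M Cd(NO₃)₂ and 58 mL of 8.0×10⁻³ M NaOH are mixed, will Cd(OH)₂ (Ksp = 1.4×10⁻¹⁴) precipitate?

After mixing, V = 112 mL + 58 mL = 170 mL.
[Cd²⁺] = (2.0×10⁻⁶)(112)/170 = 1.3×10⁻⁶ M
[OH⁻] = (8.0×10⁻³)(58)/170 = 2.7×10⁻³ M
Q = [Cd²⁺][OH⁻]^2 = 9.8×10⁻¹²
Q = 9.8×10⁻¹² > Ksp = 1.4×10⁻¹⁴, so the solution is supersaturated and Cd(OH)₂ precipitates.

Yes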